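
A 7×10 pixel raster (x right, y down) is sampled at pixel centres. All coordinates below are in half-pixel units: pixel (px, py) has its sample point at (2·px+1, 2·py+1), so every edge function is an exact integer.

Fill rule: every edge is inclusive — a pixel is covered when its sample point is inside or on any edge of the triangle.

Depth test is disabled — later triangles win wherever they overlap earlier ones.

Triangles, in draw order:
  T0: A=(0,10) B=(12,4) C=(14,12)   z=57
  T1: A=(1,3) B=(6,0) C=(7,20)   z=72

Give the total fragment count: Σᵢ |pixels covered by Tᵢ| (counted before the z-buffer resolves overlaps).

T0:
  2·area = 108
  edge (0, 10)→(12, 4): d=(12,-6) inclusive
  edge (12, 4)→(14, 12): d=(2,8) inclusive
  edge (14, 12)→(0, 10): d=(-14,-2) inclusive
    (5,2)@(11, 5): e=[6,10,92] → X
    (6,2)@(13, 5): e=[18,-6,96] → .
    (3,3)@(7, 7): e=[6,46,56] → X
    (4,3)@(9, 7): e=[18,30,60] → X
    (6,3)@(13, 7): e=[42,-2,68] → .
    (1,4)@(3, 9): e=[6,82,20] → X
    (2,4)@(5, 9): e=[18,66,24] → X
    (6,4)@(13, 9): e=[66,2,40] → X
    (1,5)@(3, 11): e=[30,86,-8] → .
    (2,5)@(5, 11): e=[42,70,-4] → .
    (3,5)@(7, 11): e=[54,54,0] → X  [on edge]
    (3,6)@(7, 13): e=[78,58,-28] → .
  covered (14 px):
    . . . . . . .
    . . . . . . .
    . . . . . X .
    . . . X X X .
    . X X X X X X
    . . . X X X X
    . . . . . . .
    . . . . . . .
    . . . . . . .
    . . . . . . .
T1:
  2·area = 103
  edge (1, 3)→(6, 0): d=(5,-3) inclusive
  edge (6, 0)→(7, 20): d=(1,20) inclusive
  edge (7, 20)→(1, 3): d=(-6,-17) inclusive
    (2,0)@(5, 1): e=[2,21,80] → X
    (3,0)@(7, 1): e=[8,-19,114] → .
    (0,1)@(1, 3): e=[0,103,0] → X  [on edge]
    (1,1)@(3, 3): e=[6,63,34] → X
    (3,1)@(7, 3): e=[18,-17,102] → .
    (0,2)@(1, 5): e=[10,105,-12] → .
    (1,2)@(3, 5): e=[16,65,22] → X
    (3,2)@(7, 5): e=[28,-15,90] → .
    (1,3)@(3, 7): e=[26,67,10] → X
    (3,3)@(7, 7): e=[38,-13,78] → .
    (1,4)@(3, 9): e=[36,69,-2] → .
    (2,4)@(5, 9): e=[42,29,32] → X
  covered (11 px):
    . . X . . . .
    X X X . . . .
    . X X . . . .
    . X X . . . .
    . . X . . . .
    . . X . . . .
    . . X . . . .
    . . . . . . .
    . . . . . . .
    . . . . . . .

Answer: 25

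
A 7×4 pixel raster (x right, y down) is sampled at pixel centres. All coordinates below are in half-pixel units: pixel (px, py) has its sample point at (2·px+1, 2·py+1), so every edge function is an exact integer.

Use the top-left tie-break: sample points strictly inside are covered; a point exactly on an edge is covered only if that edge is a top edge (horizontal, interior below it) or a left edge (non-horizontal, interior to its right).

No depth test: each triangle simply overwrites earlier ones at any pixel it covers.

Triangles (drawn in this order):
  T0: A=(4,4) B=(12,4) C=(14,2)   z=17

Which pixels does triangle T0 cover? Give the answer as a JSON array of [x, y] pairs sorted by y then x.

T0:
  2·area = 16  (B↔C swapped to make it positive)
  edge (4, 4)→(14, 2): d=(10,-2) top-left  bias=+0
  edge (14, 2)→(12, 4): d=(-2,2) right/bottom  bias=-1
  edge (12, 4)→(4, 4): d=(-8,0) right/bottom  bias=-1
    (4,1)@(9, 3): e=[0,8,8] → #  [on edge]
    (5,1)@(11, 3): e=[4,4,8] → #
    (6,1)@(13, 3): e=[8,0,8] → ·  [on edge]
    (4,2)@(9, 5): e=[20,4,-8] → ·
    (5,2)@(11, 5): e=[24,0,-8] → ·  [on edge]
    (4,3)@(9, 7): e=[40,0,-24] → ·  [on edge]
  covered (2 px):
    · · · · · · ·
    · · · · # # ·
    · · · · · · ·
    · · · · · · ·

Final: [[4,1],[5,1]]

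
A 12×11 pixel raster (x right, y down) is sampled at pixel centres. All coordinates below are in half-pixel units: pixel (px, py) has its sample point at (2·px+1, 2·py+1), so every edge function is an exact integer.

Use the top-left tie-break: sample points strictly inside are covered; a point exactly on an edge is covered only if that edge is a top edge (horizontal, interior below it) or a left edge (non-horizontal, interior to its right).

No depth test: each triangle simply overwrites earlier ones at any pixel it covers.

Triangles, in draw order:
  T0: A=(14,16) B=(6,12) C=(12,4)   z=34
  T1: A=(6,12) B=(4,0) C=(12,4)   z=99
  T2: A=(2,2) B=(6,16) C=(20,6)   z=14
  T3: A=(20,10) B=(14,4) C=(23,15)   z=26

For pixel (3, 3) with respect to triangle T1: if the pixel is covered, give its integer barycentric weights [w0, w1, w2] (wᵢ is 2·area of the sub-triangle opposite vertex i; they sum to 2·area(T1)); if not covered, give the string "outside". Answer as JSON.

T0:
  2·area = 88
  edge (14, 16)→(6, 12): d=(-8,-4) top-left  bias=+0
  edge (6, 12)→(12, 4): d=(6,-8) top-left  bias=+0
  edge (12, 4)→(14, 16): d=(2,12) right/bottom  bias=-1
    (5,3)@(11, 7): e=[60,10,18] → █
    (6,3)@(13, 7): e=[68,26,-6] → ·
    (4,4)@(9, 9): e=[36,6,46] → █
    (6,4)@(13, 9): e=[52,38,-2] → ·
    (3,5)@(7, 11): e=[12,2,74] → █
    (6,5)@(13, 11): e=[36,50,2] → █
    (7,5)@(15, 11): e=[44,66,-22] → ·
    (3,6)@(7, 13): e=[-4,14,78] → ·
    (4,6)@(9, 13): e=[4,30,54] → █
    (7,6)@(15, 13): e=[28,78,-18] → ·
    (4,7)@(9, 15): e=[-12,42,58] → ·
    (5,7)@(11, 15): e=[-4,58,34] → ·
  covered (11 px):
    · · · · · · · · · · · ·
    · · · · · · · · · · · ·
    · · · · · · · · · · · ·
    · · · · · █ · · · · · ·
    · · · · █ █ · · · · · ·
    · · · █ █ █ █ · · · · ·
    · · · · █ █ █ · · · · ·
    · · · · · · █ · · · · ·
    · · · · · · · · · · · ·
    · · · · · · · · · · · ·
    · · · · · · · · · · · ·
T1:
  2·area = 88
  edge (6, 12)→(4, 0): d=(-2,-12) top-left  bias=+0
  edge (4, 0)→(12, 4): d=(8,4) right/bottom  bias=-1
  edge (12, 4)→(6, 12): d=(-6,8) right/bottom  bias=-1
    (2,0)@(5, 1): e=[10,4,74] → █
    (3,0)@(7, 1): e=[34,-4,58] → ·
    (2,1)@(5, 3): e=[6,20,62] → █
    (3,1)@(7, 3): e=[30,12,46] → █
    (4,1)@(9, 3): e=[54,4,30] → █
    (5,1)@(11, 3): e=[78,-4,14] → ·
    (2,2)@(5, 5): e=[2,36,50] → █
    (5,2)@(11, 5): e=[74,12,2] → █
    (6,2)@(13, 5): e=[98,4,-14] → ·
    (2,3)@(5, 7): e=[-2,52,38] → ·
    (3,3)@(7, 7): e=[22,44,22] → █
    (5,3)@(11, 7): e=[70,28,-10] → ·
  covered (11 px):
    · · █ · · · · · · · · ·
    · · █ █ █ · · · · · · ·
    · · █ █ █ █ · · · · · ·
    · · · █ █ · · · · · · ·
    · · · █ · · · · · · · ·
    · · · · · · · · · · · ·
    · · · · · · · · · · · ·
    · · · · · · · · · · · ·
    · · · · · · · · · · · ·
    · · · · · · · · · · · ·
    · · · · · · · · · · · ·
T2:
  2·area = 236  (B↔C swapped to make it positive)
  edge (2, 2)→(20, 6): d=(18,4) right/bottom  bias=-1
  edge (20, 6)→(6, 16): d=(-14,10) right/bottom  bias=-1
  edge (6, 16)→(2, 2): d=(-4,-14) top-left  bias=+0
    (1,1)@(3, 3): e=[14,212,10] → █
    (2,1)@(5, 3): e=[6,192,38] → █
    (3,1)@(7, 3): e=[-2,172,66] → ·
    (1,2)@(3, 5): e=[50,184,2] → █
    (3,2)@(7, 5): e=[34,144,58] → █
    (4,2)@(9, 5): e=[26,124,86] → █
    (5,2)@(11, 5): e=[18,104,114] → █
    (6,2)@(13, 5): e=[10,84,142] → █
    (7,2)@(15, 5): e=[2,64,170] → █
    (8,2)@(17, 5): e=[-6,44,198] → ·
    (1,3)@(3, 7): e=[86,156,-6] → ·
    (2,3)@(5, 7): e=[78,136,22] → █
    (6,5)@(13, 11): e=[118,0,118] → ·  [on edge]
  covered (29 px):
    · · · · · · · · · · · ·
    · █ █ · · · · · · · · ·
    · █ █ █ █ █ █ █ · · · ·
    · · █ █ █ █ █ █ █ · · ·
    · · █ █ █ █ █ █ · · · ·
    · · █ █ █ █ · · · · · ·
    · · · █ █ · · · · · · ·
    · · · █ · · · · · · · ·
    · · · · · · · · · · · ·
    · · · · · · · · · · · ·
    · · · · · · · · · · · ·
T3:
  2·area = 12  (B↔C swapped to make it positive)
  edge (20, 10)→(23, 15): d=(3,5) right/bottom  bias=-1
  edge (23, 15)→(14, 4): d=(-9,-11) top-left  bias=+0
  edge (14, 4)→(20, 10): d=(6,6) right/bottom  bias=-1
    (5,0)@(11, 1): e=[18,-6,0] → ·  [on edge]
    (6,1)@(13, 3): e=[14,-2,0] → ·  [on edge]
    (7,2)@(15, 5): e=[10,2,0] → ·  [on edge]
    (8,2)@(17, 5): e=[0,24,-12] → ·  [on edge]
    (8,3)@(17, 7): e=[6,6,0] → ·  [on edge]
    (9,4)@(19, 9): e=[2,10,0] → ·  [on edge]
    (10,5)@(21, 11): e=[-2,14,0] → ·  [on edge]
    (11,6)@(23, 13): e=[-6,18,0] → ·  [on edge]
    (11,7)@(23, 15): e=[0,0,12] → ·  [on edge]
  covered (0 px):
    · · · · · · · · · · · ·
    · · · · · · · · · · · ·
    · · · · · · · · · · · ·
    · · · · · · · · · · · ·
    · · · · · · · · · · · ·
    · · · · · · · · · · · ·
    · · · · · · · · · · · ·
    · · · · · · · · · · · ·
    · · · · · · · · · · · ·
    · · · · · · · · · · · ·
    · · · · · · · · · · · ·

Result: [44,22,22]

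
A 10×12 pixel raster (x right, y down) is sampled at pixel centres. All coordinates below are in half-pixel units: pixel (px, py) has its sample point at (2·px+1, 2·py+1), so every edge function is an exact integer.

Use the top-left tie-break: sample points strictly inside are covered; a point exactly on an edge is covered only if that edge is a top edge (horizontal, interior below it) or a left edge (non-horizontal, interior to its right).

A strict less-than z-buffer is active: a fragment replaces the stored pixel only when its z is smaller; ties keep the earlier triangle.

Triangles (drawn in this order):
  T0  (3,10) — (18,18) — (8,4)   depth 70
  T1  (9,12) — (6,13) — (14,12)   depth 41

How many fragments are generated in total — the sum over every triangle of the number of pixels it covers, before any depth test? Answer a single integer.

T0:
  2·area = 130  (B↔C swapped to make it positive)
  edge (3, 10)→(8, 4): d=(5,-6) top-left  bias=+0
  edge (8, 4)→(18, 18): d=(10,14) right/bottom  bias=-1
  edge (18, 18)→(3, 10): d=(-15,-8) top-left  bias=+0
    (3,3)@(7, 7): e=[9,44,77] → █
    (4,3)@(9, 7): e=[21,16,93] → █
    (5,3)@(11, 7): e=[33,-12,109] → ·
    (2,4)@(5, 9): e=[7,92,31] → █
    (5,4)@(11, 9): e=[43,8,79] → █
    (6,4)@(13, 9): e=[55,-20,95] → ·
    (2,5)@(5, 11): e=[17,112,1] → █
    (6,5)@(13, 11): e=[65,0,65] → ·  [on edge]
    (2,6)@(5, 13): e=[27,132,-29] → ·
    (3,6)@(7, 13): e=[39,104,-13] → ·
    (4,6)@(9, 13): e=[51,76,3] → █
    (6,6)@(13, 13): e=[75,20,35] → █
  covered (16 px):
    · · · · · · · · · ·
    · · · · · · · · · ·
    · · · · · · · · · ·
    · · · █ █ · · · · ·
    · · █ █ █ █ · · · ·
    · · █ █ █ █ · · · ·
    · · · · █ █ █ · · ·
    · · · · · · █ █ · ·
    · · · · · · · · █ ·
    · · · · · · · · · ·
    · · · · · · · · · ·
    · · · · · · · · · ·
T1:
  2·area = 5  (B↔C swapped to make it positive)
  edge (9, 12)→(14, 12): d=(5,0) top-left  bias=+0
  edge (14, 12)→(6, 13): d=(-8,1) right/bottom  bias=-1
  edge (6, 13)→(9, 12): d=(3,-1) top-left  bias=+0
  covered (0 px):
    · · · · · · · · · ·
    · · · · · · · · · ·
    · · · · · · · · · ·
    · · · · · · · · · ·
    · · · · · · · · · ·
    · · · · · · · · · ·
    · · · · · · · · · ·
    · · · · · · · · · ·
    · · · · · · · · · ·
    · · · · · · · · · ·
    · · · · · · · · · ·
    · · · · · · · · · ·

Answer: 16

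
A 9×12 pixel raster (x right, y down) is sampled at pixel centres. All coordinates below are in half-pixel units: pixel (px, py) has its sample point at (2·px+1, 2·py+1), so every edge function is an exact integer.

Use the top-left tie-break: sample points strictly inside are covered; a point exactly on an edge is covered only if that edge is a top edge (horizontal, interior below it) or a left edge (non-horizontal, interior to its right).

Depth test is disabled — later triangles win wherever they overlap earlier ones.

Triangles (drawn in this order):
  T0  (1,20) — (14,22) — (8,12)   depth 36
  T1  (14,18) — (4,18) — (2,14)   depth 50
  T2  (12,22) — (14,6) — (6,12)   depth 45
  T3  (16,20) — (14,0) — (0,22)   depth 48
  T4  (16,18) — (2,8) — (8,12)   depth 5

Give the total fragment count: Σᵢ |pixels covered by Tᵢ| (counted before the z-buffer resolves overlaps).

T0:
  2·area = 118  (B↔C swapped to make it positive)
  edge (1, 20)→(8, 12): d=(7,-8) top-left  bias=+0
  edge (8, 12)→(14, 22): d=(6,10) right/bottom  bias=-1
  edge (14, 22)→(1, 20): d=(-13,-2) top-left  bias=+0
    (2,3)@(5, 7): e=[-59,0,177] → ·  [on edge]
    (3,7)@(7, 15): e=[13,28,77] → █
    (4,7)@(9, 15): e=[29,8,81] → █
    (5,7)@(11, 15): e=[45,-12,85] → ·
    (2,8)@(5, 17): e=[11,60,47] → █
    (5,8)@(11, 17): e=[59,0,59] → ·  [on edge]
    (1,9)@(3, 19): e=[9,92,17] → █
    (5,9)@(11, 19): e=[73,12,33] → █
    (6,9)@(13, 19): e=[89,-8,37] → ·
    (1,10)@(3, 21): e=[23,104,-9] → ·
    (2,10)@(5, 21): e=[39,84,-5] → ·
    (3,10)@(7, 21): e=[55,64,-1] → ·
  covered (13 px):
    · · · · · · · · ·
    · · · · · · · · ·
    · · · · · · · · ·
    · · · · · · · · ·
    · · · · · · · · ·
    · · · · · · · · ·
    · · · · · · · · ·
    · · · █ █ · · · ·
    · · █ █ █ · · · ·
    · █ █ █ █ █ · · ·
    · · · · █ █ █ · ·
    · · · · · · · · ·
T1:
  2·area = 40
  edge (14, 18)→(4, 18): d=(-10,0) right/bottom  bias=-1
  edge (4, 18)→(2, 14): d=(-2,-4) top-left  bias=+0
  edge (2, 14)→(14, 18): d=(12,4) right/bottom  bias=-1
    (1,7)@(3, 15): e=[30,2,8] → █
    (2,7)@(5, 15): e=[30,10,0] → ·  [on edge]
    (1,8)@(3, 17): e=[10,-2,32] → ·
    (2,8)@(5, 17): e=[10,6,24] → █
    (3,8)@(7, 17): e=[10,14,16] → █
    (4,8)@(9, 17): e=[10,22,8] → █
    (5,8)@(11, 17): e=[10,30,0] → ·  [on edge]
    (2,9)@(5, 19): e=[-10,2,48] → ·
    (3,9)@(7, 19): e=[-10,10,40] → ·
    (4,9)@(9, 19): e=[-10,18,32] → ·
    (8,9)@(17, 19): e=[-10,50,0] → ·  [on edge]
  covered (4 px):
    · · · · · · · · ·
    · · · · · · · · ·
    · · · · · · · · ·
    · · · · · · · · ·
    · · · · · · · · ·
    · · · · · · · · ·
    · · · · · · · · ·
    · █ · · · · · · ·
    · · █ █ █ · · · ·
    · · · · · · · · ·
    · · · · · · · · ·
    · · · · · · · · ·
T2:
  2·area = 116  (B↔C swapped to make it positive)
  edge (12, 22)→(6, 12): d=(-6,-10) top-left  bias=+0
  edge (6, 12)→(14, 6): d=(8,-6) top-left  bias=+0
  edge (14, 6)→(12, 22): d=(-2,16) right/bottom  bias=-1
    (1,3)@(3, 7): e=[0,-58,174] → ·  [on edge]
    (6,3)@(13, 7): e=[100,2,14] → █
    (7,3)@(15, 7): e=[120,14,-18] → ·
    (5,4)@(11, 9): e=[68,6,42] → █
    (7,4)@(15, 9): e=[108,30,-22] → ·
    (4,5)@(9, 11): e=[36,10,70] → █
    (7,5)@(15, 11): e=[96,46,-26] → ·
    (3,6)@(7, 13): e=[4,14,98] → █
    (7,6)@(15, 13): e=[84,62,-30] → ·
    (3,7)@(7, 15): e=[-8,30,94] → ·
    (4,7)@(9, 15): e=[12,42,62] → █
    (6,7)@(13, 15): e=[52,66,-2] → ·
    (4,8)@(9, 17): e=[0,58,58] → █  [on edge]
  covered (15 px):
    · · · · · · · · ·
    · · · · · · · · ·
    · · · · · · · · ·
    · · · · · · █ · ·
    · · · · · █ █ · ·
    · · · · █ █ █ · ·
    · · · █ █ █ █ · ·
    · · · · █ █ · · ·
    · · · · █ █ · · ·
    · · · · · █ · · ·
    · · · · · · · · ·
    · · · · · · · · ·
T3:
  2·area = 324  (B↔C swapped to make it positive)
  edge (16, 20)→(0, 22): d=(-16,2) right/bottom  bias=-1
  edge (0, 22)→(14, 0): d=(14,-22) top-left  bias=+0
  edge (14, 0)→(16, 20): d=(2,20) right/bottom  bias=-1
    (6,1)@(13, 3): e=[278,20,26] → █
    (7,1)@(15, 3): e=[274,64,-14] → ·
    (5,2)@(11, 5): e=[250,4,70] → █
    (7,2)@(15, 5): e=[242,92,-10] → ·
    (5,3)@(11, 7): e=[218,32,74] → █
    (7,3)@(15, 7): e=[210,120,-6] → ·
    (4,4)@(9, 9): e=[190,16,118] → █
    (7,4)@(15, 9): e=[178,148,-2] → ·
    (3,5)@(7, 11): e=[162,0,162] → █  [on edge]
    (7,5)@(15, 11): e=[146,176,2] → █
    (8,5)@(17, 11): e=[142,220,-38] → ·
    (3,6)@(7, 13): e=[130,28,166] → █
  covered (41 px):
    · · · · · · · · ·
    · · · · · · █ · ·
    · · · · · █ █ · ·
    · · · · · █ █ · ·
    · · · · █ █ █ · ·
    · · · █ █ █ █ █ ·
    · · · █ █ █ █ █ ·
    · · █ █ █ █ █ █ ·
    · · █ █ █ █ █ █ ·
    · █ █ █ █ █ █ █ ·
    █ █ █ █ · · · · ·
    · · · · · · · · ·
T4:
  2·area = 4
  edge (16, 18)→(2, 8): d=(-14,-10) top-left  bias=+0
  edge (2, 8)→(8, 12): d=(6,4) right/bottom  bias=-1
  edge (8, 12)→(16, 18): d=(8,6) right/bottom  bias=-1
    (4,6)@(9, 13): e=[0,2,2] → █  [on edge]
    (5,6)@(11, 13): e=[20,-6,-10] → ·
    (4,7)@(9, 15): e=[-28,14,18] → ·
  covered (1 px):
    · · · · · · · · ·
    · · · · · · · · ·
    · · · · · · · · ·
    · · · · · · · · ·
    · · · · · · · · ·
    · · · · · · · · ·
    · · · · █ · · · ·
    · · · · · · · · ·
    · · · · · · · · ·
    · · · · · · · · ·
    · · · · · · · · ·
    · · · · · · · · ·

Result: 74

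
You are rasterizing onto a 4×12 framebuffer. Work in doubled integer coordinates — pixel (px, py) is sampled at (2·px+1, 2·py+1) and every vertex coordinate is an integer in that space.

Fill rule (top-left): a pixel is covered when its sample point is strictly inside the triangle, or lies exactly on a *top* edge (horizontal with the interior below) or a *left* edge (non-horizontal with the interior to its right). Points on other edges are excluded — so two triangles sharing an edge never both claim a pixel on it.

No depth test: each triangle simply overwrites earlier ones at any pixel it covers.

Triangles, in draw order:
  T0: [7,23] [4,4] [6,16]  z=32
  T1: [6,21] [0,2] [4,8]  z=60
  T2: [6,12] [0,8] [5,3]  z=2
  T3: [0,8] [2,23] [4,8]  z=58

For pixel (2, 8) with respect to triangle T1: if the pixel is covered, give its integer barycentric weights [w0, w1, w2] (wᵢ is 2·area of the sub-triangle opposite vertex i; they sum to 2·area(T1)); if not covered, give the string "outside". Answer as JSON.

T0:
  2·area = 2
  edge (7, 23)→(4, 4): d=(-3,-19) top-left  bias=+0
  edge (4, 4)→(6, 16): d=(2,12) right/bottom  bias=-1
  edge (6, 16)→(7, 23): d=(1,7) right/bottom  bias=-1
    (2,4)@(5, 9): e=[4,-2,0] → .  [on edge]
    (3,11)@(7, 23): e=[0,2,0] → .  [on edge]
  covered (0 px):
    . . . .
    . . . .
    . . . .
    . . . .
    . . . .
    . . . .
    . . . .
    . . . .
    . . . .
    . . . .
    . . . .
    . . . .
T1:
  2·area = 40
  edge (6, 21)→(0, 2): d=(-6,-19) top-left  bias=+0
  edge (0, 2)→(4, 8): d=(4,6) right/bottom  bias=-1
  edge (4, 8)→(6, 21): d=(2,13) right/bottom  bias=-1
    (0,2)@(1, 5): e=[1,6,33] → X
    (1,2)@(3, 5): e=[39,-6,7] → .
    (0,3)@(1, 7): e=[-11,14,37] → .
    (1,3)@(3, 7): e=[27,2,11] → X
    (2,3)@(5, 7): e=[65,-10,-15] → .
    (1,4)@(3, 9): e=[15,10,15] → X
    (2,4)@(5, 9): e=[53,-2,-11] → .
    (1,5)@(3, 11): e=[3,18,19] → X
    (2,5)@(5, 11): e=[41,6,-7] → .
    (1,6)@(3, 13): e=[-9,26,23] → .
    (2,7)@(5, 15): e=[17,22,1] → X
    (3,7)@(7, 15): e=[55,10,-25] → .
  covered (6 px):
    . . . .
    . . . .
    X . . .
    . X . .
    . X . .
    . X . .
    . . . .
    . . X .
    . . X .
    . . . .
    . . . .
    . . . .
T2:
  2·area = 50
  edge (6, 12)→(0, 8): d=(-6,-4) top-left  bias=+0
  edge (0, 8)→(5, 3): d=(5,-5) top-left  bias=+0
  edge (5, 3)→(6, 12): d=(1,9) right/bottom  bias=-1
    (3,0)@(7, 1): e=[70,0,-20] → .  [on edge]
    (2,1)@(5, 3): e=[50,0,0] → .  [on edge]
    (1,2)@(3, 5): e=[30,0,20] → X  [on edge]
    (2,2)@(5, 5): e=[38,10,2] → X
    (3,2)@(7, 5): e=[46,20,-16] → .
    (0,3)@(1, 7): e=[10,0,40] → X  [on edge]
    (3,3)@(7, 7): e=[34,30,-14] → .
    (0,4)@(1, 9): e=[-2,10,42] → .
    (1,4)@(3, 9): e=[6,20,24] → X
    (3,4)@(7, 9): e=[22,40,-12] → .
    (1,5)@(3, 11): e=[-6,30,26] → .
    (2,5)@(5, 11): e=[2,40,8] → X
    (3,10)@(7, 21): e=[-50,100,0] → .  [on edge]
  covered (8 px):
    . . . .
    . . . .
    . X X .
    X X X .
    . X X .
    . . X .
    . . . .
    . . . .
    . . . .
    . . . .
    . . . .
    . . . .
T3:
  2·area = 60  (B↔C swapped to make it positive)
  edge (0, 8)→(4, 8): d=(4,0) top-left  bias=+0
  edge (4, 8)→(2, 23): d=(-2,15) right/bottom  bias=-1
  edge (2, 23)→(0, 8): d=(-2,-15) top-left  bias=+0
    (0,4)@(1, 9): e=[4,43,13] → X
    (1,4)@(3, 9): e=[4,13,43] → X
    (2,4)@(5, 9): e=[4,-17,73] → .
    (0,5)@(1, 11): e=[12,39,9] → X
    (2,5)@(5, 11): e=[12,-21,69] → .
    (0,6)@(1, 13): e=[20,35,5] → X
    (2,6)@(5, 13): e=[20,-25,65] → .
    (0,7)@(1, 15): e=[28,31,1] → X
    (2,7)@(5, 15): e=[28,-29,61] → .
    (0,8)@(1, 17): e=[36,27,-3] → .
    (1,8)@(3, 17): e=[36,-3,27] → .
  covered (8 px):
    . . . .
    . . . .
    . . . .
    . . . .
    X X . .
    X X . .
    X X . .
    X X . .
    . . . .
    . . . .
    . . . .
    . . . .

Result: [30,5,5]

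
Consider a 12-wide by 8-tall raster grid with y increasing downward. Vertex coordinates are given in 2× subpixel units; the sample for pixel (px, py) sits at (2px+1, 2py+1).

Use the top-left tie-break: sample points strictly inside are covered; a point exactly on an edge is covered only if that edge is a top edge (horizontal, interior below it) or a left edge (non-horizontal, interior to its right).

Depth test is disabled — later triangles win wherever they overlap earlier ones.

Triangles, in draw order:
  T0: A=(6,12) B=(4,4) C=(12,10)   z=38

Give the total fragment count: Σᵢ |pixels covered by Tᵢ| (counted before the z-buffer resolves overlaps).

T0:
  2·area = 52
  edge (6, 12)→(4, 4): d=(-2,-8) top-left  bias=+0
  edge (4, 4)→(12, 10): d=(8,6) right/bottom  bias=-1
  edge (12, 10)→(6, 12): d=(-6,2) right/bottom  bias=-1
    (2,2)@(5, 5): e=[6,2,44] → X
    (3,2)@(7, 5): e=[22,-10,40] → .
    (2,3)@(5, 7): e=[2,18,32] → X
    (3,3)@(7, 7): e=[18,6,28] → X
    (4,3)@(9, 7): e=[34,-6,24] → .
    (10,3)@(21, 7): e=[130,-78,0] → .  [on edge]
    (2,4)@(5, 9): e=[-2,34,20] → .
    (3,4)@(7, 9): e=[14,22,16] → X
    (4,4)@(9, 9): e=[30,10,12] → X
    (5,4)@(11, 9): e=[46,-2,8] → .
    (7,4)@(15, 9): e=[78,-26,0] → .  [on edge]
    (3,5)@(7, 11): e=[10,38,4] → X
    (4,5)@(9, 11): e=[26,26,0] → .  [on edge]
    (1,6)@(3, 13): e=[-26,78,0] → .  [on edge]
  covered (6 px):
    . . . . . . . . . . . .
    . . . . . . . . . . . .
    . . X . . . . . . . . .
    . . X X . . . . . . . .
    . . . X X . . . . . . .
    . . . X . . . . . . . .
    . . . . . . . . . . . .
    . . . . . . . . . . . .

Final: 6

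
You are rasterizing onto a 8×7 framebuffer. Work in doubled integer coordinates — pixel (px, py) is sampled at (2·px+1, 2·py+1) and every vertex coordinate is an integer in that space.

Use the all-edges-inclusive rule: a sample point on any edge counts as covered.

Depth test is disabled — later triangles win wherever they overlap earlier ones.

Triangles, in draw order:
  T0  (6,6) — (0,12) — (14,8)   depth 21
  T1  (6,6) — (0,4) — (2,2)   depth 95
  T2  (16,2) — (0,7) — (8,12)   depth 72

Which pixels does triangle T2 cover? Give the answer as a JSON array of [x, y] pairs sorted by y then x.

T0:
  2·area = 60  (B↔C swapped to make it positive)
  edge (6, 6)→(14, 8): d=(8,2) inclusive
  edge (14, 8)→(0, 12): d=(-14,4) inclusive
  edge (0, 12)→(6, 6): d=(6,-6) inclusive
    (5,0)@(11, 1): e=[-50,110,0] → ·  [on edge]
    (4,1)@(9, 3): e=[-30,90,0] → ·  [on edge]
    (3,2)@(7, 5): e=[-10,70,0] → ·  [on edge]
    (2,3)@(5, 7): e=[10,50,0] → █  [on edge]
    (3,3)@(7, 7): e=[6,42,12] → █
    (4,3)@(9, 7): e=[2,34,24] → █
    (5,3)@(11, 7): e=[-2,26,36] → ·
    (1,4)@(3, 9): e=[30,30,0] → █  [on edge]
    (5,4)@(11, 9): e=[14,-2,48] → ·
    (0,5)@(1, 11): e=[50,10,0] → █  [on edge]
    (2,5)@(5, 11): e=[42,-6,24] → ·
    (3,5)@(7, 11): e=[38,-14,36] → ·
  covered (9 px):
    · · · · · · · ·
    · · · · · · · ·
    · · · · · · · ·
    · · █ █ █ · · ·
    · █ █ █ █ · · ·
    █ █ · · · · · ·
    · · · · · · · ·
T1:
  2·area = 16
  edge (6, 6)→(0, 4): d=(-6,-2) inclusive
  edge (0, 4)→(2, 2): d=(2,-2) inclusive
  edge (2, 2)→(6, 6): d=(4,4) inclusive
    (0,0)@(1, 1): e=[20,-4,0] → ·  [on edge]
    (1,0)@(3, 1): e=[24,0,-8] → ·  [on edge]
    (0,1)@(1, 3): e=[8,0,8] → █  [on edge]
    (1,1)@(3, 3): e=[12,4,0] → █  [on edge]
    (2,1)@(5, 3): e=[16,8,-8] → ·
    (0,2)@(1, 5): e=[-4,4,16] → ·
    (1,2)@(3, 5): e=[0,8,8] → █  [on edge]
    (2,2)@(5, 5): e=[4,12,0] → █  [on edge]
    (3,2)@(7, 5): e=[8,16,-8] → ·
    (1,3)@(3, 7): e=[-12,12,16] → ·
    (2,3)@(5, 7): e=[-8,16,8] → ·
    (3,3)@(7, 7): e=[-4,20,0] → ·  [on edge]
    (4,3)@(9, 7): e=[0,24,-8] → ·  [on edge]
    (4,4)@(9, 9): e=[-12,28,0] → ·  [on edge]
    (7,4)@(15, 9): e=[0,40,-24] → ·  [on edge]
    (5,5)@(11, 11): e=[-20,36,0] → ·  [on edge]
    (6,6)@(13, 13): e=[-28,44,0] → ·  [on edge]
  covered (4 px):
    · · · · · · · ·
    █ █ · · · · · ·
    · █ █ · · · · ·
    · · · · · · · ·
    · · · · · · · ·
    · · · · · · · ·
    · · · · · · · ·
T2:
  2·area = 120  (B↔C swapped to make it positive)
  edge (16, 2)→(8, 12): d=(-8,10) inclusive
  edge (8, 12)→(0, 7): d=(-8,-5) inclusive
  edge (0, 7)→(16, 2): d=(16,-5) inclusive
    (6,1)@(13, 3): e=[22,97,1] → █
    (7,1)@(15, 3): e=[2,107,11] → █
    (3,2)@(7, 5): e=[66,51,3] → █
    (4,2)@(9, 5): e=[46,61,13] → █
    (5,2)@(11, 5): e=[26,71,23] → █
    (7,2)@(15, 5): e=[-14,91,43] → ·
    (0,3)@(1, 7): e=[110,5,5] → █
    (1,3)@(3, 7): e=[90,15,15] → █
    (2,3)@(5, 7): e=[70,25,25] → █
    (6,3)@(13, 7): e=[-10,65,65] → ·
    (0,4)@(1, 9): e=[94,-11,37] → ·
    (1,4)@(3, 9): e=[74,-1,47] → ·
  covered (16 px):
    · · · · · · · ·
    · · · · · · █ █
    · · · █ █ █ █ ·
    █ █ █ █ █ █ · ·
    · · █ █ █ · · ·
    · · · █ · · · ·
    · · · · · · · ·

Result: [[6,1],[7,1],[3,2],[4,2],[5,2],[6,2],[0,3],[1,3],[2,3],[3,3],[4,3],[5,3],[2,4],[3,4],[4,4],[3,5]]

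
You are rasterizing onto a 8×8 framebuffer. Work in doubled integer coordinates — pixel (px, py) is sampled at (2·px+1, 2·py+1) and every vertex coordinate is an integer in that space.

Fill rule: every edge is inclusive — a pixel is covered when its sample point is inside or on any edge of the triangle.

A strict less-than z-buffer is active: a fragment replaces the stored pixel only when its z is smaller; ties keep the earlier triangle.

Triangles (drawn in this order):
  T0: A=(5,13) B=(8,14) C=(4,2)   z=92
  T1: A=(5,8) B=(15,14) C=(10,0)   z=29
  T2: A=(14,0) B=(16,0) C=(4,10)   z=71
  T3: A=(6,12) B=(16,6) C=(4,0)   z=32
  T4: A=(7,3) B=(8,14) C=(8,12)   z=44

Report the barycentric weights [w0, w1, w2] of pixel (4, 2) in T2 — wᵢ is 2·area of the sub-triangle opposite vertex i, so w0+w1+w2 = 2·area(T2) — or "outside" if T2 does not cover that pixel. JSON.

T0:
  2·area = 32  (B↔C swapped to make it positive)
  edge (5, 13)→(4, 2): d=(-1,-11) inclusive
  edge (4, 2)→(8, 14): d=(4,12) inclusive
  edge (8, 14)→(5, 13): d=(-3,-1) inclusive
    (2,2)@(5, 5): e=[8,0,24] → X  [on edge]
    (3,2)@(7, 5): e=[30,-24,26] → .
    (2,3)@(5, 7): e=[6,8,18] → X
    (3,3)@(7, 7): e=[28,-16,20] → .
    (2,4)@(5, 9): e=[4,16,12] → X
    (3,4)@(7, 9): e=[26,-8,14] → .
    (2,5)@(5, 11): e=[2,24,6] → X
    (3,5)@(7, 11): e=[24,0,8] → X  [on edge]
    (4,5)@(9, 11): e=[46,-24,10] → .
    (2,6)@(5, 13): e=[0,32,0] → X  [on edge]
    (4,6)@(9, 13): e=[44,-16,4] → .
    (2,7)@(5, 15): e=[-2,40,-6] → .
    (5,7)@(11, 15): e=[64,-32,0] → .  [on edge]
  covered (7 px):
    . . . . . . . .
    . . . . . . . .
    . . X . . . . .
    . . X . . . . .
    . . X . . . . .
    . . X X . . . .
    . . X X . . . .
    . . . . . . . .
T1:
  2·area = 110  (B↔C swapped to make it positive)
  edge (5, 8)→(10, 0): d=(5,-8) inclusive
  edge (10, 0)→(15, 14): d=(5,14) inclusive
  edge (15, 14)→(5, 8): d=(-10,-6) inclusive
    (4,1)@(9, 3): e=[7,29,74] → X
    (5,1)@(11, 3): e=[23,1,86] → X
    (6,1)@(13, 3): e=[39,-27,98] → .
    (3,2)@(7, 5): e=[1,67,42] → X
    (6,2)@(13, 5): e=[49,-17,78] → .
    (3,3)@(7, 7): e=[11,77,22] → X
    (6,3)@(13, 7): e=[59,-7,58] → .
    (3,4)@(7, 9): e=[21,87,2] → X
    (6,4)@(13, 9): e=[69,3,38] → X
    (7,4)@(15, 9): e=[85,-25,50] → .
    (3,5)@(7, 11): e=[31,97,-18] → .
    (4,5)@(9, 11): e=[47,69,-6] → .
  covered (14 px):
    . . . . . . . .
    . . . . X X . .
    . . . X X X . .
    . . . X X X . .
    . . . X X X X .
    . . . . . X X .
    . . . . . . . .
    . . . . . . . .
T2:
  2·area = 20
  edge (14, 0)→(16, 0): d=(2,0) inclusive
  edge (16, 0)→(4, 10): d=(-12,10) inclusive
  edge (4, 10)→(14, 0): d=(10,-10) inclusive
    (6,0)@(13, 1): e=[2,18,0] → X  [on edge]
    (7,0)@(15, 1): e=[2,-2,20] → .
    (5,1)@(11, 3): e=[6,14,0] → X  [on edge]
    (6,1)@(13, 3): e=[6,-6,20] → .
    (4,2)@(9, 5): e=[10,10,0] → X  [on edge]
    (5,2)@(11, 5): e=[10,-10,20] → .
    (3,3)@(7, 7): e=[14,6,0] → X  [on edge]
    (4,3)@(9, 7): e=[14,-14,20] → .
    (2,4)@(5, 9): e=[18,2,0] → X  [on edge]
    (3,4)@(7, 9): e=[18,-18,20] → .
    (1,5)@(3, 11): e=[22,-2,0] → .  [on edge]
    (2,5)@(5, 11): e=[22,-22,20] → .
    (0,6)@(1, 13): e=[26,-6,0] → .  [on edge]
  covered (5 px):
    . . . . . . X .
    . . . . . X . .
    . . . . X . . .
    . . . X . . . .
    . . X . . . . .
    . . . . . . . .
    . . . . . . . .
    . . . . . . . .
T3:
  2·area = 132  (B↔C swapped to make it positive)
  edge (6, 12)→(4, 0): d=(-2,-12) inclusive
  edge (4, 0)→(16, 6): d=(12,6) inclusive
  edge (16, 6)→(6, 12): d=(-10,6) inclusive
    (2,0)@(5, 1): e=[10,6,116] → X
    (3,0)@(7, 1): e=[34,-6,104] → .
    (2,1)@(5, 3): e=[6,30,96] → X
    (3,1)@(7, 3): e=[30,18,84] → X
    (4,1)@(9, 3): e=[54,6,72] → X
    (5,1)@(11, 3): e=[78,-6,60] → .
    (2,2)@(5, 5): e=[2,54,76] → X
    (5,2)@(11, 5): e=[74,18,40] → X
    (6,2)@(13, 5): e=[98,6,28] → X
    (7,2)@(15, 5): e=[122,-6,16] → .
    (2,3)@(5, 7): e=[-2,78,56] → .
    (3,3)@(7, 7): e=[22,66,44] → X
    (5,4)@(11, 9): e=[66,66,0] → X  [on edge]
    (0,7)@(1, 15): e=[-66,198,0] → .  [on edge]
  covered (17 px):
    . . X . . . . .
    . . X X X . . .
    . . X X X X X .
    . . . X X X X .
    . . . X X X . .
    . . . X . . . .
    . . . . . . . .
    . . . . . . . .
T4:
  2·area = 2  (B↔C swapped to make it positive)
  edge (7, 3)→(8, 12): d=(1,9) inclusive
  edge (8, 12)→(8, 14): d=(0,2) inclusive
  edge (8, 14)→(7, 3): d=(-1,-11) inclusive
    (3,1)@(7, 3): e=[0,2,0] → X  [on edge]
    (4,1)@(9, 3): e=[-18,-2,22] → .
    (3,2)@(7, 5): e=[2,2,-2] → .
  covered (1 px):
    . . . . . . . .
    . . . X . . . .
    . . . . . . . .
    . . . . . . . .
    . . . . . . . .
    . . . . . . . .
    . . . . . . . .
    . . . . . . . .

Answer: [10,0,10]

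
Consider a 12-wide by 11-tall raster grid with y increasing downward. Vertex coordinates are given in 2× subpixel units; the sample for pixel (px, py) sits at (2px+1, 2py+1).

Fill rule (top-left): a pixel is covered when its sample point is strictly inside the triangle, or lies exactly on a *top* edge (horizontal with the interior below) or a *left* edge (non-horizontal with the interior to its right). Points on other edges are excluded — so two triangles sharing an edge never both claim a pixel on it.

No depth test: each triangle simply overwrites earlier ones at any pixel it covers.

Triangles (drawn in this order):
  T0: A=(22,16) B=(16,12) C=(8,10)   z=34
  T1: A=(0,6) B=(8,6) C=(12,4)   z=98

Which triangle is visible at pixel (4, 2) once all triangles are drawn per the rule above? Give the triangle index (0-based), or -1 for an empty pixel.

T0:
  2·area = 20  (B↔C swapped to make it positive)
  edge (22, 16)→(8, 10): d=(-14,-6) top-left  bias=+0
  edge (8, 10)→(16, 12): d=(8,2) right/bottom  bias=-1
  edge (16, 12)→(22, 16): d=(6,4) right/bottom  bias=-1
    (0,3)@(1, 7): e=[0,-10,30] → .  [on edge]
    (5,5)@(11, 11): e=[4,2,14] → X
    (6,5)@(13, 11): e=[16,-2,6] → .
    (5,6)@(11, 13): e=[-24,18,26] → .
    (7,6)@(15, 13): e=[0,10,10] → X  [on edge]
    (8,6)@(17, 13): e=[12,6,2] → X
    (9,6)@(19, 13): e=[24,2,-6] → .
    (7,7)@(15, 15): e=[-28,26,22] → .
    (8,7)@(17, 15): e=[-16,22,14] → .
  covered (3 px):
    . . . . . . . . . . . .
    . . . . . . . . . . . .
    . . . . . . . . . . . .
    . . . . . . . . . . . .
    . . . . . . . . . . . .
    . . . . . X . . . . . .
    . . . . . . . X X . . .
    . . . . . . . . . . . .
    . . . . . . . . . . . .
    . . . . . . . . . . . .
    . . . . . . . . . . . .
T1:
  2·area = 16  (B↔C swapped to make it positive)
  edge (0, 6)→(12, 4): d=(12,-2) top-left  bias=+0
  edge (12, 4)→(8, 6): d=(-4,2) right/bottom  bias=-1
  edge (8, 6)→(0, 6): d=(-8,0) right/bottom  bias=-1
    (3,2)@(7, 5): e=[2,6,8] → X
    (4,2)@(9, 5): e=[6,2,8] → X
    (5,2)@(11, 5): e=[10,-2,8] → .
    (3,3)@(7, 7): e=[26,-2,-8] → .
    (4,3)@(9, 7): e=[30,-6,-8] → .
  covered (2 px):
    . . . . . . . . . . . .
    . . . . . . . . . . . .
    . . . X X . . . . . . .
    . . . . . . . . . . . .
    . . . . . . . . . . . .
    . . . . . . . . . . . .
    . . . . . . . . . . . .
    . . . . . . . . . . . .
    . . . . . . . . . . . .
    . . . . . . . . . . . .
    . . . . . . . . . . . .

Z-buffer (winner per pixel, '.' = empty):
  . . . . . . . . . . . .
  . . . . . . . . . . . .
  . . . 1 1 . . . . . . .
  . . . . . . . . . . . .
  . . . . . . . . . . . .
  . . . . . 0 . . . . . .
  . . . . . . . 0 0 . . .
  . . . . . . . . . . . .
  . . . . . . . . . . . .
  . . . . . . . . . . . .
  . . . . . . . . . . . .

Answer: 1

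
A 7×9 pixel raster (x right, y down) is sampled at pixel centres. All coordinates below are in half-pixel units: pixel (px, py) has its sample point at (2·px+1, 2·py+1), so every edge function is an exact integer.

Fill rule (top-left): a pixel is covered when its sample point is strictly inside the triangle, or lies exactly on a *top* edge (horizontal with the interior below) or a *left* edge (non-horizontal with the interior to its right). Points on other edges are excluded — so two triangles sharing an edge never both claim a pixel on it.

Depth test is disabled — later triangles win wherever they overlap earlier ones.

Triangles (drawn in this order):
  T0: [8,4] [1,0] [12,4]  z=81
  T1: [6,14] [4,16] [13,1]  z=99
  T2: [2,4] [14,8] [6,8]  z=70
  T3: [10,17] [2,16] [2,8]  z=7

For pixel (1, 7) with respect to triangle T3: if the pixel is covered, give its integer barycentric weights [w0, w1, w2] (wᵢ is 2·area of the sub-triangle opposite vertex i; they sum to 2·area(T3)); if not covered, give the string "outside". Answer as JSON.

T0:
  2·area = 16
  edge (8, 4)→(1, 0): d=(-7,-4) top-left  bias=+0
  edge (1, 0)→(12, 4): d=(11,4) right/bottom  bias=-1
  edge (12, 4)→(8, 4): d=(-4,0) right/bottom  bias=-1
    (1,0)@(3, 1): e=[1,3,12] → █
    (2,0)@(5, 1): e=[9,-5,12] → ·
    (1,1)@(3, 3): e=[-13,25,4] → ·
    (3,1)@(7, 3): e=[3,9,4] → █
    (4,1)@(9, 3): e=[11,1,4] → █
    (5,1)@(11, 3): e=[19,-7,4] → ·
    (3,2)@(7, 5): e=[-11,31,-4] → ·
    (4,2)@(9, 5): e=[-3,23,-4] → ·
  covered (3 px):
    · █ · · · · ·
    · · · █ █ · ·
    · · · · · · ·
    · · · · · · ·
    · · · · · · ·
    · · · · · · ·
    · · · · · · ·
    · · · · · · ·
    · · · · · · ·
T1:
  2·area = 12
  edge (6, 14)→(4, 16): d=(-2,2) right/bottom  bias=-1
  edge (4, 16)→(13, 1): d=(9,-15) top-left  bias=+0
  edge (13, 1)→(6, 14): d=(-7,13) right/bottom  bias=-1
    (6,0)@(13, 1): e=[12,0,0] → ·  [on edge]
    (6,3)@(13, 7): e=[0,54,-42] → ·  [on edge]
    (5,4)@(11, 9): e=[0,42,-30] → ·  [on edge]
    (3,5)@(7, 11): e=[4,0,8] → █  [on edge]
    (4,5)@(9, 11): e=[0,30,-18] → ·  [on edge]
    (3,6)@(7, 13): e=[0,18,-6] → ·  [on edge]
    (2,7)@(5, 15): e=[0,6,6] → ·  [on edge]
    (1,8)@(3, 17): e=[0,-6,18] → ·  [on edge]
  covered (1 px):
    · · · · · · ·
    · · · · · · ·
    · · · · · · ·
    · · · · · · ·
    · · · · · · ·
    · · · █ · · ·
    · · · · · · ·
    · · · · · · ·
    · · · · · · ·
T2:
  2·area = 32
  edge (2, 4)→(14, 8): d=(12,4) right/bottom  bias=-1
  edge (14, 8)→(6, 8): d=(-8,0) right/bottom  bias=-1
  edge (6, 8)→(2, 4): d=(-4,-4) top-left  bias=+0
    (0,1)@(1, 3): e=[-8,40,0] → ·  [on edge]
    (1,2)@(3, 5): e=[8,24,0] → █  [on edge]
    (2,2)@(5, 5): e=[0,24,8] → ·  [on edge]
    (1,3)@(3, 7): e=[32,8,-8] → ·
    (2,3)@(5, 7): e=[24,8,0] → █  [on edge]
    (3,3)@(7, 7): e=[16,8,8] → █
    (4,3)@(9, 7): e=[8,8,16] → █
    (5,3)@(11, 7): e=[0,8,24] → ·  [on edge]
    (2,4)@(5, 9): e=[48,-8,-8] → ·
    (3,4)@(7, 9): e=[40,-8,0] → ·  [on edge]
    (4,4)@(9, 9): e=[32,-8,8] → ·
    (4,5)@(9, 11): e=[56,-24,0] → ·  [on edge]
    (5,6)@(11, 13): e=[72,-40,0] → ·  [on edge]
    (6,7)@(13, 15): e=[88,-56,0] → ·  [on edge]
  covered (4 px):
    · · · · · · ·
    · · · · · · ·
    · █ · · · · ·
    · · █ █ █ · ·
    · · · · · · ·
    · · · · · · ·
    · · · · · · ·
    · · · · · · ·
    · · · · · · ·
T3:
  2·area = 64
  edge (10, 17)→(2, 16): d=(-8,-1) top-left  bias=+0
  edge (2, 16)→(2, 8): d=(0,-8) top-left  bias=+0
  edge (2, 8)→(10, 17): d=(8,9) right/bottom  bias=-1
    (1,5)@(3, 11): e=[41,8,15] → █
    (2,5)@(5, 11): e=[43,24,-3] → ·
    (1,6)@(3, 13): e=[25,8,31] → █
    (2,6)@(5, 13): e=[27,24,13] → █
    (3,6)@(7, 13): e=[29,40,-5] → ·
    (1,7)@(3, 15): e=[9,8,47] → █
    (3,7)@(7, 15): e=[13,40,11] → █
    (4,7)@(9, 15): e=[15,56,-7] → ·
    (1,8)@(3, 17): e=[-7,8,63] → ·
    (2,8)@(5, 17): e=[-5,24,45] → ·
    (3,8)@(7, 17): e=[-3,40,27] → ·
  covered (6 px):
    · · · · · · ·
    · · · · · · ·
    · · · · · · ·
    · · · · · · ·
    · · · · · · ·
    · █ · · · · ·
    · █ █ · · · ·
    · █ █ █ · · ·
    · · · · · · ·

Answer: [8,47,9]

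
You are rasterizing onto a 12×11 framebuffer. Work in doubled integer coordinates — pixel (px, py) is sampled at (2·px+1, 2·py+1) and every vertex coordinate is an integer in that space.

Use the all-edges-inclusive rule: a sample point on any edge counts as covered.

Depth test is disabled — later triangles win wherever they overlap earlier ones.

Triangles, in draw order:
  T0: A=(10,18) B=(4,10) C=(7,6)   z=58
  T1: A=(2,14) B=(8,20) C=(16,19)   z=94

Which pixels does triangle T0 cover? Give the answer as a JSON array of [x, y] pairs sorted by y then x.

T0:
  2·area = 48
  edge (10, 18)→(4, 10): d=(-6,-8) inclusive
  edge (4, 10)→(7, 6): d=(3,-4) inclusive
  edge (7, 6)→(10, 18): d=(3,12) inclusive
    (3,3)@(7, 7): e=[42,3,3] → █
    (4,3)@(9, 7): e=[58,11,-21] → ·
    (2,4)@(5, 9): e=[14,1,33] → █
    (4,4)@(9, 9): e=[46,17,-15] → ·
    (2,5)@(5, 11): e=[2,7,39] → █
    (4,5)@(9, 11): e=[34,23,-9] → ·
    (2,6)@(5, 13): e=[-10,13,45] → ·
    (3,6)@(7, 13): e=[6,21,21] → █
    (4,6)@(9, 13): e=[22,29,-3] → ·
    (3,7)@(7, 15): e=[-6,27,27] → ·
    (4,7)@(9, 15): e=[10,35,3] → █
    (5,7)@(11, 15): e=[26,43,-21] → ·
  covered (7 px):
    · · · · · · · · · · · ·
    · · · · · · · · · · · ·
    · · · · · · · · · · · ·
    · · · █ · · · · · · · ·
    · · █ █ · · · · · · · ·
    · · █ █ · · · · · · · ·
    · · · █ · · · · · · · ·
    · · · · █ · · · · · · ·
    · · · · · · · · · · · ·
    · · · · · · · · · · · ·
    · · · · · · · · · · · ·
T1:
  2·area = 54  (B↔C swapped to make it positive)
  edge (2, 14)→(16, 19): d=(14,5) inclusive
  edge (16, 19)→(8, 20): d=(-8,1) inclusive
  edge (8, 20)→(2, 14): d=(-6,-6) inclusive
    (0,6)@(1, 13): e=[-9,63,0] → ·  [on edge]
    (1,7)@(3, 15): e=[9,45,0] → █  [on edge]
    (2,7)@(5, 15): e=[-1,43,12] → ·
    (1,8)@(3, 17): e=[37,29,-12] → ·
    (2,8)@(5, 17): e=[27,27,0] → █  [on edge]
    (3,8)@(7, 17): e=[17,25,12] → █
    (4,8)@(9, 17): e=[7,23,24] → █
    (5,8)@(11, 17): e=[-3,21,36] → ·
    (2,9)@(5, 19): e=[55,11,-12] → ·
    (3,9)@(7, 19): e=[45,9,0] → █  [on edge]
    (5,9)@(11, 19): e=[25,5,24] → █
    (6,9)@(13, 19): e=[15,3,36] → █
    (4,10)@(9, 21): e=[63,-9,0] → ·  [on edge]
  covered (9 px):
    · · · · · · · · · · · ·
    · · · · · · · · · · · ·
    · · · · · · · · · · · ·
    · · · · · · · · · · · ·
    · · · · · · · · · · · ·
    · · · · · · · · · · · ·
    · · · · · · · · · · · ·
    · █ · · · · · · · · · ·
    · · █ █ █ · · · · · · ·
    · · · █ █ █ █ █ · · · ·
    · · · · · · · · · · · ·

Answer: [[3,3],[2,4],[3,4],[2,5],[3,5],[3,6],[4,7]]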